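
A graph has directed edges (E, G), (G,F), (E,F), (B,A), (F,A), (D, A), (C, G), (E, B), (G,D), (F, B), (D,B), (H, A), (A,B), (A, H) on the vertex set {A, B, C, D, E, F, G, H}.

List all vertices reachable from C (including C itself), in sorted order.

Start at C.
Its neighbours: G.
Then their neighbours: D, F.
Then next layer: A, B.
Then next layer: H.
Nothing further is reachable.

A, B, C, D, F, G, H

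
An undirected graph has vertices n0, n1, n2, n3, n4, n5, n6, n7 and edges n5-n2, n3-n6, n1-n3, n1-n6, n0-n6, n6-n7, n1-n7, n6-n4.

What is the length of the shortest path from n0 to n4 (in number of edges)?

Distance 0: n0.
Distance 1: n6.
Distance 2: n1, n3, n4, n7 — contains n4.

2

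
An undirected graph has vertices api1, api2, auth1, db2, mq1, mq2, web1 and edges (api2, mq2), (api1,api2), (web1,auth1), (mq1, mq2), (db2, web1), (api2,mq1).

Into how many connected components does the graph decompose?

From api1: component {api1, api2, mq1, mq2}.
From auth1: component {auth1, db2, web1}.
That's 2 components.

2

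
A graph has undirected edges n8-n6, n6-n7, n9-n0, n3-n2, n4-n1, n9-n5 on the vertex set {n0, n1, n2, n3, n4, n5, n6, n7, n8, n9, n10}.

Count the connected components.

From n0: component {n0, n5, n9}.
From n1: component {n1, n4}.
From n2: component {n2, n3}.
From n6: component {n6, n7, n8}.
From n10: component {n10}.
That's 5 components.

5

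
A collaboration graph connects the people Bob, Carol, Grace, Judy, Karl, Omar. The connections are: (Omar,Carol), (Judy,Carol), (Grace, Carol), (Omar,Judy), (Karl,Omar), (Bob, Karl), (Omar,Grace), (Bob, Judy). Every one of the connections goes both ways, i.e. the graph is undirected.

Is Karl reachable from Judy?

Explore from Judy.
Distance 1: reach Bob, Carol, Omar.
Distance 2: reach Grace, Karl.
Found Karl.

Yes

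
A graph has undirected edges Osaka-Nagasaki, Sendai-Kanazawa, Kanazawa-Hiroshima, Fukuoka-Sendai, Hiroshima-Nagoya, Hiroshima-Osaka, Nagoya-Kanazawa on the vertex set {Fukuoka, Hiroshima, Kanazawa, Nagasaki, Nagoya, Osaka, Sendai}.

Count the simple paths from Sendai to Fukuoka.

1

Sendai–Fukuoka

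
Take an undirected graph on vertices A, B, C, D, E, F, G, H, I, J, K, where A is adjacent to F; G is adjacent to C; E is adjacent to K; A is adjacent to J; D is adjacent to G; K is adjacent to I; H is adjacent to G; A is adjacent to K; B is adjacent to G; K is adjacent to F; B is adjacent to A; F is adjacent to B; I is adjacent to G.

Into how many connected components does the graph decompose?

1

From A: component {A, B, C, D, E, F, G, H, I, J, K}.
That's 1 component.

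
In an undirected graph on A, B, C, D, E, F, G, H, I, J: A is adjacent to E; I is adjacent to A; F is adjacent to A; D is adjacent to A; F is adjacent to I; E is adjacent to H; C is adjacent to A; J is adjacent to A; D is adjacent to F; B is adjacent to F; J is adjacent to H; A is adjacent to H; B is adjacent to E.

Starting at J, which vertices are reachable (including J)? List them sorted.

A, B, C, D, E, F, H, I, J

Start at J.
Its neighbours: A, H.
Then their neighbours: C, D, E, F, I.
Then next layer: B.
Nothing further is reachable.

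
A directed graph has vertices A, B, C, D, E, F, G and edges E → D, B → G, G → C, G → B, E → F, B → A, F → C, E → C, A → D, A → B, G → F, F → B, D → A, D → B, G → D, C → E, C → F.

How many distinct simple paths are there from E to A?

E→C→F→B→A
E→C→F→B→G→D→A
E→D→A
E→D→B→A
E→F→B→A
E→F→B→G→D→A

6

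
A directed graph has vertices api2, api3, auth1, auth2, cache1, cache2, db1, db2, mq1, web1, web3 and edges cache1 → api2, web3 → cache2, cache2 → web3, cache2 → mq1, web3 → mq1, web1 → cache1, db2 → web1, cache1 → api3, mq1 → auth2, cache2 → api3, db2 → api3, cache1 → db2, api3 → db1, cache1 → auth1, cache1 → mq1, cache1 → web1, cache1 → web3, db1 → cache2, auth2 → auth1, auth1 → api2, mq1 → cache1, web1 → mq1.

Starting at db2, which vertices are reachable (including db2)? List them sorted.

api2, api3, auth1, auth2, cache1, cache2, db1, db2, mq1, web1, web3

Start at db2.
Its neighbours: api3, web1.
Then their neighbours: cache1, db1, mq1.
Then next layer: api2, auth1, auth2, cache2, web3.
Every vertex is now reached.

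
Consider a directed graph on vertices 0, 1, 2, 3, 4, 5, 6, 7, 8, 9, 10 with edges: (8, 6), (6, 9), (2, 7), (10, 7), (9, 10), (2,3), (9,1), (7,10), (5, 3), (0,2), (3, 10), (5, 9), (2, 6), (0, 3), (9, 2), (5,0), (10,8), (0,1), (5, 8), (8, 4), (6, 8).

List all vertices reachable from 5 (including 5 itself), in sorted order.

Start at 5.
Its neighbours: 0, 3, 8, 9.
Then their neighbours: 1, 2, 4, 6, 10.
Then next layer: 7.
Every vertex is now reached.

0, 1, 2, 3, 4, 5, 6, 7, 8, 9, 10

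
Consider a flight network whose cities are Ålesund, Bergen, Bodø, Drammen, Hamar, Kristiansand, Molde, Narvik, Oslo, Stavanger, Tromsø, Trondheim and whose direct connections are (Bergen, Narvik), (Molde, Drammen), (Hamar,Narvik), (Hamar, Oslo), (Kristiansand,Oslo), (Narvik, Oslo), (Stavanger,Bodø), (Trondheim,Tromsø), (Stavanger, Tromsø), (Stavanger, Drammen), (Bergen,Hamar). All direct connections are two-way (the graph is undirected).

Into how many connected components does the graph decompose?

3

From Ålesund: component {Ålesund}.
From Bergen: component {Bergen, Hamar, Kristiansand, Narvik, Oslo}.
From Bodø: component {Bodø, Drammen, Molde, Stavanger, Tromsø, Trondheim}.
That's 3 components.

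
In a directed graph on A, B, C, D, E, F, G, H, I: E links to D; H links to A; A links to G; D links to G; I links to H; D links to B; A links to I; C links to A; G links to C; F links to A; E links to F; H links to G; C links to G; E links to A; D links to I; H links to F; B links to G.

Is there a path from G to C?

Explore from G.
Distance 1: reach C.
Found C.

Yes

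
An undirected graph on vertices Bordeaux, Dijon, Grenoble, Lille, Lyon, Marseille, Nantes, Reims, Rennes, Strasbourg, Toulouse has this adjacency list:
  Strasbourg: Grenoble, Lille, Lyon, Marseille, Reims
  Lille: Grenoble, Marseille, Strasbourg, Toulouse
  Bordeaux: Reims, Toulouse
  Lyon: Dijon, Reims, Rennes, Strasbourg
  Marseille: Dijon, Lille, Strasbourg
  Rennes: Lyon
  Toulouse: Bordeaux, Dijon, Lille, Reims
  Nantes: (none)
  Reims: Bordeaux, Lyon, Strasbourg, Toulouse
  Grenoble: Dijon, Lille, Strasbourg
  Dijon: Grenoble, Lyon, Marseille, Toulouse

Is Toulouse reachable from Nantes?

No

Nantes has no edges, so nothing is reachable from it.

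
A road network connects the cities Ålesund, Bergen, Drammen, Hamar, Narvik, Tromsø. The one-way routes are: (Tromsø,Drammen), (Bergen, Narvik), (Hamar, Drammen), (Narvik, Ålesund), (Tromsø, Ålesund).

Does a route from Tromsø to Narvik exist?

Explore from Tromsø.
Distance 1: reach Ålesund, Drammen.
The search from Tromsø is exhausted; no directed path reaches Narvik.

No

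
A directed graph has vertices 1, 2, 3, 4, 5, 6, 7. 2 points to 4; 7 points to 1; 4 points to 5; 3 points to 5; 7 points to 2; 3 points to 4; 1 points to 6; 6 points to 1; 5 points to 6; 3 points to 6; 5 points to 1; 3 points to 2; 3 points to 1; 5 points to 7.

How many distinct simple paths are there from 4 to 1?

4→5→1
4→5→6→1
4→5→7→1

3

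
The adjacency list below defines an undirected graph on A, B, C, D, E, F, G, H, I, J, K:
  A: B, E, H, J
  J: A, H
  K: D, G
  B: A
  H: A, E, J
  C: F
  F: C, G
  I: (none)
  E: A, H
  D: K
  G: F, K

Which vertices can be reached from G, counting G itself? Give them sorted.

Start at G.
Its neighbours: F, K.
Then their neighbours: C, D.
Nothing further is reachable.

C, D, F, G, K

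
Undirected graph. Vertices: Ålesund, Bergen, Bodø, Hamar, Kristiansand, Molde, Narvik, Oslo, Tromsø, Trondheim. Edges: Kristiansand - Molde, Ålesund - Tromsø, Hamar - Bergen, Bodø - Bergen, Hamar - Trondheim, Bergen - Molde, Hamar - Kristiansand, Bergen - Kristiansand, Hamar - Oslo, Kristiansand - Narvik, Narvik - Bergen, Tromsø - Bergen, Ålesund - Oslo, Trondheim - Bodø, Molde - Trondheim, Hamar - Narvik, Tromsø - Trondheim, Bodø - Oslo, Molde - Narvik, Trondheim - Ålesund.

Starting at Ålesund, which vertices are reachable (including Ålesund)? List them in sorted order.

Start at Ålesund.
Its neighbours: Oslo, Tromsø, Trondheim.
Then their neighbours: Bergen, Bodø, Hamar, Molde.
Then next layer: Kristiansand, Narvik.
Every vertex is now reached.

Ålesund, Bergen, Bodø, Hamar, Kristiansand, Molde, Narvik, Oslo, Tromsø, Trondheim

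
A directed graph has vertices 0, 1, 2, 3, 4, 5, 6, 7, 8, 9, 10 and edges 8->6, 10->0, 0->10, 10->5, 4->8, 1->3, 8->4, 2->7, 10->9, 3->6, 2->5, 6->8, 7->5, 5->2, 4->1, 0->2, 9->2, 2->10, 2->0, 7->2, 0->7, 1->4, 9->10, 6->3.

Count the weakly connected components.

From 0: component {0, 2, 5, 7, 9, 10}.
From 1: component {1, 3, 4, 6, 8}.
That's 2 components.

2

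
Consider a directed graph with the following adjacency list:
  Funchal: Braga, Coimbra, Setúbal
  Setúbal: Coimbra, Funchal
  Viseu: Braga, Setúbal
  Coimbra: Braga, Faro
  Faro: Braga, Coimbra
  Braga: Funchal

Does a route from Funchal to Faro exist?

Explore from Funchal.
Distance 1: reach Braga, Coimbra, Setúbal.
Distance 2: reach Faro.
Found Faro.

Yes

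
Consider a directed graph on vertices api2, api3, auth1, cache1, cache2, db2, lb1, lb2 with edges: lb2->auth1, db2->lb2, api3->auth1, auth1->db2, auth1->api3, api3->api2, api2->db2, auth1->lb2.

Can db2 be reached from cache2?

cache2 has no outgoing edges, so nothing is reachable from it.

No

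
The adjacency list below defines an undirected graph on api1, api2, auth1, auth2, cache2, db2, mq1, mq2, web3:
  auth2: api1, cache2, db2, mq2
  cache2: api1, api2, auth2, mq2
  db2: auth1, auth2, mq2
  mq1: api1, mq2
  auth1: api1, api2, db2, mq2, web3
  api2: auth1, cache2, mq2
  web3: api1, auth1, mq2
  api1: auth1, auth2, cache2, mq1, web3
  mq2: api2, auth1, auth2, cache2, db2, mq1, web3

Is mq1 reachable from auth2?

Yes

Explore from auth2.
Distance 1: reach api1, cache2, db2, mq2.
Distance 2: reach api2, auth1, mq1, web3.
Found mq1.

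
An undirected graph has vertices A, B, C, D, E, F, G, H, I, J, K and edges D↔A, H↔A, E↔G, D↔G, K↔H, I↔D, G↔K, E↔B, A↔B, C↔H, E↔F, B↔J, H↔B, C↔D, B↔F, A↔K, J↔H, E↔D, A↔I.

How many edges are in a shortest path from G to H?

2

Distance 0: G.
Distance 1: D, E, K.
Distance 2: A, B, C, F, H, I — contains H.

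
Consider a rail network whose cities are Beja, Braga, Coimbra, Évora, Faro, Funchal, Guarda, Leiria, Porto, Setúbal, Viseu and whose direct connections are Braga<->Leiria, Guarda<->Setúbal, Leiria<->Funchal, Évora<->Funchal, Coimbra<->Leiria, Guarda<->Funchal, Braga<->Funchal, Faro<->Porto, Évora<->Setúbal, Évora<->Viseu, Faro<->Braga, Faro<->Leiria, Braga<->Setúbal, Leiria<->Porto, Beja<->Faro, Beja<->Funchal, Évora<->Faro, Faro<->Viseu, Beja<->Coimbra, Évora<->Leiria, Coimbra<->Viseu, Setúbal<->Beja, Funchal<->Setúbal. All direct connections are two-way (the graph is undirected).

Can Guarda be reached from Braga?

Yes

Explore from Braga.
Distance 1: reach Faro, Funchal, Leiria, Setúbal.
Distance 2: reach Beja, Coimbra, Évora, Guarda, Porto, Viseu.
Found Guarda.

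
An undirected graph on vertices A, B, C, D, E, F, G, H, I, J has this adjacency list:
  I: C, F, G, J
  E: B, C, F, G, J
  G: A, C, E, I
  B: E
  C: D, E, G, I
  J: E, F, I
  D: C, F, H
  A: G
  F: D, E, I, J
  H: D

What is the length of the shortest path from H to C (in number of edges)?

Distance 0: H.
Distance 1: D.
Distance 2: C, F — contains C.

2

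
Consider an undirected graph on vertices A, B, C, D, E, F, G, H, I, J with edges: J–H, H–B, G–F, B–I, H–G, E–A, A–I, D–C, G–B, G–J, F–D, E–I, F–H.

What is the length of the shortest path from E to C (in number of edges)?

6

Distance 0: E.
Distance 1: A, I.
Distance 2: B.
Distance 3: G, H.
Distance 4: F, J.
Distance 5: D.
Distance 6: C — contains C.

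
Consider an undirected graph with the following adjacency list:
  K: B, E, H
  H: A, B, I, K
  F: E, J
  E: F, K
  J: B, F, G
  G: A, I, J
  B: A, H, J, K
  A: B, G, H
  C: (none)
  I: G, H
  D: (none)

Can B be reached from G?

Explore from G.
Distance 1: reach A, I, J.
Distance 2: reach B, F, H.
Found B.

Yes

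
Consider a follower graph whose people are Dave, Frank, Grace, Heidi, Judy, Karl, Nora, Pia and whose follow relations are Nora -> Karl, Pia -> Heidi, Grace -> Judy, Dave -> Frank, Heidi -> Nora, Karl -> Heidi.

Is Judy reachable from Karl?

No

Explore from Karl.
Distance 1: reach Heidi.
Distance 2: reach Nora.
The search from Karl is exhausted; no directed path reaches Judy.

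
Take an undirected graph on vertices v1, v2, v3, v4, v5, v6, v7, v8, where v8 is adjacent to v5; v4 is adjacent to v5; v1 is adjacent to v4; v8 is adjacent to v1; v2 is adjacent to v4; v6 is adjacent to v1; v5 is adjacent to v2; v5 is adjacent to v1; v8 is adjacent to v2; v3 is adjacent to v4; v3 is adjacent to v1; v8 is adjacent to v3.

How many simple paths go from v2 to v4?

18

v2–v4
v2–v5–v1–v3–v4
v2–v5–v1–v4
v2–v5–v1–v8–v3–v4
v2–v5–v4
v2–v5–v8–v1–v3–v4
v2–v5–v8–v1–v4
v2–v5–v8–v3–v1–v4
... and 10 more.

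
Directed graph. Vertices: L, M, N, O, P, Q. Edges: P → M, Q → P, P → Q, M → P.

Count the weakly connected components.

From L: component {L}.
From M: component {M, P, Q}.
From N: component {N}.
From O: component {O}.
That's 4 components.

4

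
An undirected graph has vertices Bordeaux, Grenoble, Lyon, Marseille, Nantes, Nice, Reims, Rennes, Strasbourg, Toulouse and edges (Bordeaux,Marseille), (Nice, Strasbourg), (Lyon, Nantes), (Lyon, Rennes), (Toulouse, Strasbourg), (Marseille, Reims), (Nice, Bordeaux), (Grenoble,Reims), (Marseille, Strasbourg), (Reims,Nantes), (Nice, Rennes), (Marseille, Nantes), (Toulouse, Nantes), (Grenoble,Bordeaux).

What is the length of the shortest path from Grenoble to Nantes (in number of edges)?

Distance 0: Grenoble.
Distance 1: Bordeaux, Reims.
Distance 2: Marseille, Nantes, Nice — contains Nantes.

2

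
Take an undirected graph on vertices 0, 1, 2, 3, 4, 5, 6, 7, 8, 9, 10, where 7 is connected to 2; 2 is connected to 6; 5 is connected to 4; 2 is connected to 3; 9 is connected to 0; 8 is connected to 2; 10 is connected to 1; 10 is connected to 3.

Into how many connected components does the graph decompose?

From 0: component {0, 9}.
From 1: component {1, 2, 3, 6, 7, 8, 10}.
From 4: component {4, 5}.
That's 3 components.

3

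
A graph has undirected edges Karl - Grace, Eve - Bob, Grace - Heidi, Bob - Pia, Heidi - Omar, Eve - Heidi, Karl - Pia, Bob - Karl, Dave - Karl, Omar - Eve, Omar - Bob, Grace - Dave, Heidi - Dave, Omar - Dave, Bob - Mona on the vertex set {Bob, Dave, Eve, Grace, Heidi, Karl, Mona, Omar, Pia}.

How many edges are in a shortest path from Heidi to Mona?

Distance 0: Heidi.
Distance 1: Dave, Eve, Grace, Omar.
Distance 2: Bob, Karl.
Distance 3: Mona, Pia — contains Mona.

3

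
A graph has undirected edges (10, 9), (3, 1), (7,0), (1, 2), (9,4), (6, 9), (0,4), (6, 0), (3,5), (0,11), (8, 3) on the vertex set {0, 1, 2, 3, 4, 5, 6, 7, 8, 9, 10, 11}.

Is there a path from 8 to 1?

Yes

Explore from 8.
Distance 1: reach 3.
Distance 2: reach 1, 5.
Found 1.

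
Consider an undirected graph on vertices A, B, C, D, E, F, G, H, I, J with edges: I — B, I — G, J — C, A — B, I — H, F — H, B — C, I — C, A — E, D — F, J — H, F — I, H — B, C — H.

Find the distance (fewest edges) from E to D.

Distance 0: E.
Distance 1: A.
Distance 2: B.
Distance 3: C, H, I.
Distance 4: F, G, J.
Distance 5: D — contains D.

5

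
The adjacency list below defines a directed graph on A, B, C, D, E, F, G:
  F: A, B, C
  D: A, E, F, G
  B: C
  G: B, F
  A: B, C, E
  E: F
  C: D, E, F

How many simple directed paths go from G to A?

G→B→C→D→A
G→B→C→D→E→F→A
G→B→C→D→F→A
G→B→C→E→F→A
G→B→C→F→A
G→F→A
G→F→B→C→D→A
G→F→C→D→A

8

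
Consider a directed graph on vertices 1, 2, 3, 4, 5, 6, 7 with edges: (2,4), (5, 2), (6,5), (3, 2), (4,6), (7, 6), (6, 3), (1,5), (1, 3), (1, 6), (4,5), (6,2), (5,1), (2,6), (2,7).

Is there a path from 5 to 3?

Yes

Explore from 5.
Distance 1: reach 1, 2.
Distance 2: reach 3, 4, 6, 7.
Found 3.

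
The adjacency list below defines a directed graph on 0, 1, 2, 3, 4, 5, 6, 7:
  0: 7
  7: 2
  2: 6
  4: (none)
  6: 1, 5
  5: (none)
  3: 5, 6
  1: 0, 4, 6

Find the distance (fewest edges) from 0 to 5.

4

Distance 0: 0.
Distance 1: 7.
Distance 2: 2.
Distance 3: 6.
Distance 4: 1, 5 — contains 5.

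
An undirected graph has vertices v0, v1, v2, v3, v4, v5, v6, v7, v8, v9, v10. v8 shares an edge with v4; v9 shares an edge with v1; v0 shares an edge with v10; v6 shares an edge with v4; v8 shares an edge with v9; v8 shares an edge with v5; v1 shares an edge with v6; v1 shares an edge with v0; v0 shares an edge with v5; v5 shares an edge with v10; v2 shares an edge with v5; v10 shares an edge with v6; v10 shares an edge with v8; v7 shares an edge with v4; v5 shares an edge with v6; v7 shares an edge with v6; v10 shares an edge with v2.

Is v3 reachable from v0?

Explore from v0.
Distance 1: reach v1, v5, v10.
Distance 2: reach v2, v6, v8, v9.
Distance 3: reach v4, v7.
The search is exhausted without reaching v3; it lies in a different component.

No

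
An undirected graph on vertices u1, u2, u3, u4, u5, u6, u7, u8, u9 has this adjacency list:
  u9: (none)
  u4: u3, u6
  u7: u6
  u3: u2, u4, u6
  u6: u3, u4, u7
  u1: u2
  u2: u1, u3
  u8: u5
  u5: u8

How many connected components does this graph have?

From u1: component {u1, u2, u3, u4, u6, u7}.
From u5: component {u5, u8}.
From u9: component {u9}.
That's 3 components.

3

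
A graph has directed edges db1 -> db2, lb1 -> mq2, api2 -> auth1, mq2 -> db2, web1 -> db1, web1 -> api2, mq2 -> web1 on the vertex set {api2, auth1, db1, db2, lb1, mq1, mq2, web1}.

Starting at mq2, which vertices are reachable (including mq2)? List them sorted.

Start at mq2.
Its neighbours: db2, web1.
Then their neighbours: api2, db1.
Then next layer: auth1.
Nothing further is reachable.

api2, auth1, db1, db2, mq2, web1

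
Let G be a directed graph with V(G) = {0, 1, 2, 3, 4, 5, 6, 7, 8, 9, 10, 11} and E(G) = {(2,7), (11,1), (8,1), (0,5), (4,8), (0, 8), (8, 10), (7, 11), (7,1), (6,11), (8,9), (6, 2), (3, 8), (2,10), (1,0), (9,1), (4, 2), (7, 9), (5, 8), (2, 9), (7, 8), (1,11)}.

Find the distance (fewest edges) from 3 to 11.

Distance 0: 3.
Distance 1: 8.
Distance 2: 1, 9, 10.
Distance 3: 0, 11 — contains 11.

3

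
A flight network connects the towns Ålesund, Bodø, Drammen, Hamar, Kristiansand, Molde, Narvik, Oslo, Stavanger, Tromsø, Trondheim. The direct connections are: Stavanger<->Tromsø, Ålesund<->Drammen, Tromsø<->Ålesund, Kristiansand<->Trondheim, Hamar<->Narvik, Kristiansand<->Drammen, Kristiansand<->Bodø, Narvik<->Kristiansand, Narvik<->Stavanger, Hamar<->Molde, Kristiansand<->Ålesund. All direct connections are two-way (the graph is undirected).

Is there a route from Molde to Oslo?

No

Explore from Molde.
Distance 1: reach Hamar.
Distance 2: reach Narvik.
Distance 3: reach Kristiansand, Stavanger.
Distance 4: reach Ålesund, Bodø, Drammen, Tromsø, Trondheim.
The search is exhausted without reaching Oslo; it lies in a different component.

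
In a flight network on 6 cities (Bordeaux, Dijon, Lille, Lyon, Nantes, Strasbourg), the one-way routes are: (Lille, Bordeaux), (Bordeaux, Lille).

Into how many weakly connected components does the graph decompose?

From Bordeaux: component {Bordeaux, Lille}.
From Dijon: component {Dijon}.
From Lyon: component {Lyon}.
From Nantes: component {Nantes}.
From Strasbourg: component {Strasbourg}.
That's 5 components.

5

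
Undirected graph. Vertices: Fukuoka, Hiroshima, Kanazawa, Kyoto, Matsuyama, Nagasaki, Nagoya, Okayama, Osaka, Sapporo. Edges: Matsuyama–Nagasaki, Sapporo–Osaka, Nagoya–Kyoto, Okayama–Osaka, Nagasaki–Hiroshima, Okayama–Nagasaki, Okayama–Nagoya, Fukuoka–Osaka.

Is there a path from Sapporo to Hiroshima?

Yes

Explore from Sapporo.
Distance 1: reach Osaka.
Distance 2: reach Fukuoka, Okayama.
Distance 3: reach Nagasaki, Nagoya.
Distance 4: reach Hiroshima, Kyoto, Matsuyama.
Found Hiroshima.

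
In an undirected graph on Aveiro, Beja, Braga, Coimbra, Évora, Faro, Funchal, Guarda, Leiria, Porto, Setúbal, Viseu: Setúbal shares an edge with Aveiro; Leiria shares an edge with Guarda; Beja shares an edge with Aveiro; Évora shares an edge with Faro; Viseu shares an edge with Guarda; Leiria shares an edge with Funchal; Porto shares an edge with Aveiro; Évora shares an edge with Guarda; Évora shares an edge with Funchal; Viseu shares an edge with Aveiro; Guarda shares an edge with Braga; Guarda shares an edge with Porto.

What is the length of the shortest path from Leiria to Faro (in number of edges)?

3

Distance 0: Leiria.
Distance 1: Funchal, Guarda.
Distance 2: Braga, Évora, Porto, Viseu.
Distance 3: Aveiro, Faro — contains Faro.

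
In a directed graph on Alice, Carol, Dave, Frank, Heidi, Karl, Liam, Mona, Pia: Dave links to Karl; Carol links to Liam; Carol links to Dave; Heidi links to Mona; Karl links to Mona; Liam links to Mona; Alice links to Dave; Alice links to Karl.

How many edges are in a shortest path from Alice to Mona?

Distance 0: Alice.
Distance 1: Dave, Karl.
Distance 2: Mona — contains Mona.

2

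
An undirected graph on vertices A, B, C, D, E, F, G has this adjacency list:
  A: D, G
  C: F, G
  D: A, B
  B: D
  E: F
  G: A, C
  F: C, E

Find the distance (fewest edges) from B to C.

Distance 0: B.
Distance 1: D.
Distance 2: A.
Distance 3: G.
Distance 4: C — contains C.

4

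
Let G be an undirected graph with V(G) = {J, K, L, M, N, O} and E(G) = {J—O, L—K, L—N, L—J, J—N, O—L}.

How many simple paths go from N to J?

N–J
N–L–J
N–L–O–J

3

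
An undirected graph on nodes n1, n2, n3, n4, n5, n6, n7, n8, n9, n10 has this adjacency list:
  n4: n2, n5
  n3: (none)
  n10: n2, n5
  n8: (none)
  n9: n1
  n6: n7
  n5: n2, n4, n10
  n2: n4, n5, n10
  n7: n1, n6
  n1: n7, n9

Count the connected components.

4

From n1: component {n1, n6, n7, n9}.
From n2: component {n2, n4, n5, n10}.
From n3: component {n3}.
From n8: component {n8}.
That's 4 components.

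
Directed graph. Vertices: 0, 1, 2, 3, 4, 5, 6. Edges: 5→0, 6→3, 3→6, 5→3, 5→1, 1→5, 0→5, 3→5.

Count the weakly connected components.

From 0: component {0, 1, 3, 5, 6}.
From 2: component {2}.
From 4: component {4}.
That's 3 components.

3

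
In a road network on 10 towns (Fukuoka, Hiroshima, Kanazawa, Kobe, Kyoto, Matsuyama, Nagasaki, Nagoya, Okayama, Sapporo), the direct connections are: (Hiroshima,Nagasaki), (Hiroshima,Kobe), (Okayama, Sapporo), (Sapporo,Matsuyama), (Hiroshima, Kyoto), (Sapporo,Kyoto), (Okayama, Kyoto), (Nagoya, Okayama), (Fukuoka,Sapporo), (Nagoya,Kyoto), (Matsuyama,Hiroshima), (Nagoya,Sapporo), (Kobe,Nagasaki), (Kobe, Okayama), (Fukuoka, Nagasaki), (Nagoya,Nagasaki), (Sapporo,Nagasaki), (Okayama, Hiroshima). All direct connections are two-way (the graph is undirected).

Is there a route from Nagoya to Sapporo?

Yes

Explore from Nagoya.
Distance 1: reach Kyoto, Nagasaki, Okayama, Sapporo.
Found Sapporo.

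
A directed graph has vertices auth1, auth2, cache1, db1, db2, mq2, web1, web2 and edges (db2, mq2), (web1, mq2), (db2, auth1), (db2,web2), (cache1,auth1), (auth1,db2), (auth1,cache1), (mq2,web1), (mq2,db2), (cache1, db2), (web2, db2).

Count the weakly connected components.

3

From auth1: component {auth1, cache1, db2, mq2, web1, web2}.
From auth2: component {auth2}.
From db1: component {db1}.
That's 3 components.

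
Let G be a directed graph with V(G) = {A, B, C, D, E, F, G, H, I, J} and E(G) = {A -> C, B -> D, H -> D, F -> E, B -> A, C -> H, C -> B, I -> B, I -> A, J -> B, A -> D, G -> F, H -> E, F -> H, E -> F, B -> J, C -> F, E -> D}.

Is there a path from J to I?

No

Explore from J.
Distance 1: reach B.
Distance 2: reach A, D.
Distance 3: reach C.
Distance 4: reach F, H.
Distance 5: reach E.
The search from J is exhausted; no directed path reaches I.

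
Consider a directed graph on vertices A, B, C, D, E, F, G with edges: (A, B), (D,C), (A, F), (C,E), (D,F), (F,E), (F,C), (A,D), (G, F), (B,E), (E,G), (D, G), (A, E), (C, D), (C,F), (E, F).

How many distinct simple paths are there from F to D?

F→C→D

1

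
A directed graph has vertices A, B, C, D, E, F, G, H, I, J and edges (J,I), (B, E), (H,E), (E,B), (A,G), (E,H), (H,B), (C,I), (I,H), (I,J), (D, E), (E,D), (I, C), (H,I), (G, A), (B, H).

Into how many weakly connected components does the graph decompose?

From A: component {A, G}.
From B: component {B, C, D, E, H, I, J}.
From F: component {F}.
That's 3 components.

3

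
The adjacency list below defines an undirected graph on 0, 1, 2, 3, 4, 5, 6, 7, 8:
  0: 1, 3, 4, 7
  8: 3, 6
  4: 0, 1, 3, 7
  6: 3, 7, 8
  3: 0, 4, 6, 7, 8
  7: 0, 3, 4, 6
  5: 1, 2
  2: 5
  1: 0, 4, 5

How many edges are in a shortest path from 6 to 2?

5

Distance 0: 6.
Distance 1: 3, 7, 8.
Distance 2: 0, 4.
Distance 3: 1.
Distance 4: 5.
Distance 5: 2 — contains 2.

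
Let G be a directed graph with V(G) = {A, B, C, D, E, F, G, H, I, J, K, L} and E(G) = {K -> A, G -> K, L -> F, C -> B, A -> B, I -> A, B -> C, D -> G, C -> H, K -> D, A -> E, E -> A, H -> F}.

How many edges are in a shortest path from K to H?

Distance 0: K.
Distance 1: A, D.
Distance 2: B, E, G.
Distance 3: C.
Distance 4: H — contains H.

4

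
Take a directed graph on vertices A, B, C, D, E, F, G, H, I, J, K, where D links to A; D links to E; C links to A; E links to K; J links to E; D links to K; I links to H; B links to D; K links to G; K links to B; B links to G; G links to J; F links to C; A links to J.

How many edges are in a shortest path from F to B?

6

Distance 0: F.
Distance 1: C.
Distance 2: A.
Distance 3: J.
Distance 4: E.
Distance 5: K.
Distance 6: B, G — contains B.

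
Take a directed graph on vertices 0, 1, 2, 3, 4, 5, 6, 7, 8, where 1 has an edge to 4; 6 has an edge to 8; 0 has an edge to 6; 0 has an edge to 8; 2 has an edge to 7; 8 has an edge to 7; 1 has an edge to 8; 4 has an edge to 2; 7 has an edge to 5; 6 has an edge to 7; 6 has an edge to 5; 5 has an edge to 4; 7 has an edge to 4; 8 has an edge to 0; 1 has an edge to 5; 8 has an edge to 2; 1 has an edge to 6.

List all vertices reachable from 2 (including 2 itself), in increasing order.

Start at 2.
Its neighbours: 7.
Then their neighbours: 4, 5.
Nothing further is reachable.

2, 4, 5, 7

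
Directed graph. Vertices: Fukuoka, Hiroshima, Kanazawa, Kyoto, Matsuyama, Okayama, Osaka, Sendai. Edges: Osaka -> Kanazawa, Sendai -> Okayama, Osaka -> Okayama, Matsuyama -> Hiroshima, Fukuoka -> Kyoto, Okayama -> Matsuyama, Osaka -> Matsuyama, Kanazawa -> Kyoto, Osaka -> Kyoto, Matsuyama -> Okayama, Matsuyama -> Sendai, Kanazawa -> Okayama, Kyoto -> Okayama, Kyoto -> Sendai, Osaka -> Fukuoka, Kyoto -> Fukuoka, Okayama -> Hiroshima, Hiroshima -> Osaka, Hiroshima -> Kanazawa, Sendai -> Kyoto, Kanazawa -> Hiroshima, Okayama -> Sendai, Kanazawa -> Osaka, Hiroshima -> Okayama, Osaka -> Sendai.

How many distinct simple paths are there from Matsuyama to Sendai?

29

Matsuyama→Hiroshima→Kanazawa→Kyoto→Okayama→Sendai
Matsuyama→Hiroshima→Kanazawa→Kyoto→Sendai
Matsuyama→Hiroshima→Kanazawa→Okayama→Sendai
Matsuyama→Hiroshima→Kanazawa→Osaka→Fukuoka→Kyoto→Okayama→Sendai
Matsuyama→Hiroshima→Kanazawa→Osaka→Fukuoka→Kyoto→Sendai
Matsuyama→Hiroshima→Kanazawa→Osaka→Kyoto→Okayama→Sendai
Matsuyama→Hiroshima→Kanazawa→Osaka→Kyoto→Sendai
Matsuyama→Hiroshima→Kanazawa→Osaka→Okayama→Sendai
... and 21 more.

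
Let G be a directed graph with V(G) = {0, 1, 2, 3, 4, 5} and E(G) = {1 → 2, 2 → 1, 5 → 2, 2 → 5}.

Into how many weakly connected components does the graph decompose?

4

From 0: component {0}.
From 1: component {1, 2, 5}.
From 3: component {3}.
From 4: component {4}.
That's 4 components.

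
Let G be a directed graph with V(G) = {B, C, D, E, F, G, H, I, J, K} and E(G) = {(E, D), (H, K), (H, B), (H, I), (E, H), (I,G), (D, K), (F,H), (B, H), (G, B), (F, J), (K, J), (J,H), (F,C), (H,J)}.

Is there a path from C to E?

No

C has no outgoing edges, so nothing is reachable from it.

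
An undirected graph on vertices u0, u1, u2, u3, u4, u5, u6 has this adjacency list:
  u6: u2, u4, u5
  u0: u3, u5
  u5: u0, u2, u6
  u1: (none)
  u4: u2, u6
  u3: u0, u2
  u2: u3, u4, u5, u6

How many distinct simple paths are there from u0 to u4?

7

u0–u3–u2–u4
u0–u3–u2–u5–u6–u4
u0–u3–u2–u6–u4
u0–u5–u2–u4
u0–u5–u2–u6–u4
u0–u5–u6–u2–u4
u0–u5–u6–u4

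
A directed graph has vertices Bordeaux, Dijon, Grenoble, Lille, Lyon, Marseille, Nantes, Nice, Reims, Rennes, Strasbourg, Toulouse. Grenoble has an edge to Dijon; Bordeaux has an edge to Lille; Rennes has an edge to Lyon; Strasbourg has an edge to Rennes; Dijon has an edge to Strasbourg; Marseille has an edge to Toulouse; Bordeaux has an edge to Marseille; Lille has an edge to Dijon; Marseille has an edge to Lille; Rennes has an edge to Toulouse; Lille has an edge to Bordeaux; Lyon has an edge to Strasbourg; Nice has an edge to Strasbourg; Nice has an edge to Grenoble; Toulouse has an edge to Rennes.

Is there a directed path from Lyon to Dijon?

No

Explore from Lyon.
Distance 1: reach Strasbourg.
Distance 2: reach Rennes.
Distance 3: reach Toulouse.
The search from Lyon is exhausted; no directed path reaches Dijon.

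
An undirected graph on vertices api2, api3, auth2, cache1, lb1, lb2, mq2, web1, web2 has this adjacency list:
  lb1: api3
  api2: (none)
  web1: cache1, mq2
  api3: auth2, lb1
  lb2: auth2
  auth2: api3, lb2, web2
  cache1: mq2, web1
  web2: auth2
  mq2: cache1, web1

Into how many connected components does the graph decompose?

From api2: component {api2}.
From api3: component {api3, auth2, lb1, lb2, web2}.
From cache1: component {cache1, mq2, web1}.
That's 3 components.

3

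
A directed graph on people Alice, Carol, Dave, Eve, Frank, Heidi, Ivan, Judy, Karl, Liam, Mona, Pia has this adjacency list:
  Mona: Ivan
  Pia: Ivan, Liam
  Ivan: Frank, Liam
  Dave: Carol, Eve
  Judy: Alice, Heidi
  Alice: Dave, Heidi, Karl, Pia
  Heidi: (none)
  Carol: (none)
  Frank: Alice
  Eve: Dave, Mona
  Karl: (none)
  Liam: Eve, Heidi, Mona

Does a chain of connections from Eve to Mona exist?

Explore from Eve.
Distance 1: reach Dave, Mona.
Found Mona.

Yes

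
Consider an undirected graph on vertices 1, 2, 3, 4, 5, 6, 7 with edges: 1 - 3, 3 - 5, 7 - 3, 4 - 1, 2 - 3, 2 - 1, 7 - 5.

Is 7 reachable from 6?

No

6 has no edges, so nothing is reachable from it.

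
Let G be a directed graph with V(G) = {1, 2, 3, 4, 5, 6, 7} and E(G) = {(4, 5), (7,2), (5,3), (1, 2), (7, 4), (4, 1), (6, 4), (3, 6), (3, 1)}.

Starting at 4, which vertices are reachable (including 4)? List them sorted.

Start at 4.
Its neighbours: 1, 5.
Then their neighbours: 2, 3.
Then next layer: 6.
Nothing further is reachable.

1, 2, 3, 4, 5, 6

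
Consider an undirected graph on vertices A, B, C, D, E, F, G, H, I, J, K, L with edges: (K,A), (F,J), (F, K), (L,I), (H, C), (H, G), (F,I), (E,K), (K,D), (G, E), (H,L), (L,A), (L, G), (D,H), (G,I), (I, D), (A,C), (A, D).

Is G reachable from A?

Explore from A.
Distance 1: reach C, D, K, L.
Distance 2: reach E, F, G, H, I.
Found G.

Yes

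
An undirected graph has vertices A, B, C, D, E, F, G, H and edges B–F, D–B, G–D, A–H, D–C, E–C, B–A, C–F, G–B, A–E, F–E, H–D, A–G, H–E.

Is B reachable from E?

Yes

Explore from E.
Distance 1: reach A, C, F, H.
Distance 2: reach B, D, G.
Found B.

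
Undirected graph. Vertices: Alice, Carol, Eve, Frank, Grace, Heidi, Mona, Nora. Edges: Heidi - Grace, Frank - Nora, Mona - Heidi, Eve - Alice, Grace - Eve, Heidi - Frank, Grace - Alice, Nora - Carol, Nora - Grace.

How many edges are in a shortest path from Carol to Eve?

Distance 0: Carol.
Distance 1: Nora.
Distance 2: Frank, Grace.
Distance 3: Alice, Eve, Heidi — contains Eve.

3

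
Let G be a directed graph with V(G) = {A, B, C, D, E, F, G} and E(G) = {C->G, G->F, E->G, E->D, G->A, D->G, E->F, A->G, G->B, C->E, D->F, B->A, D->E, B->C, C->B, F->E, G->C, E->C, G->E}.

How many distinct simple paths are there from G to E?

4

G→B→C→E
G→C→E
G→E
G→F→E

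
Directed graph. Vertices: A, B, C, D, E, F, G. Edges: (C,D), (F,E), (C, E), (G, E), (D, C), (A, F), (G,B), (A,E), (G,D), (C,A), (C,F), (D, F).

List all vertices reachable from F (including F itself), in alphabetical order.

E, F

Start at F.
Its neighbours: E.
Nothing further is reachable.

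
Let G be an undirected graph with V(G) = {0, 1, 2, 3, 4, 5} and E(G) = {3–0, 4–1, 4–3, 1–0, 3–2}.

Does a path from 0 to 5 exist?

Explore from 0.
Distance 1: reach 1, 3.
Distance 2: reach 2, 4.
The search is exhausted without reaching 5; it lies in a different component.

No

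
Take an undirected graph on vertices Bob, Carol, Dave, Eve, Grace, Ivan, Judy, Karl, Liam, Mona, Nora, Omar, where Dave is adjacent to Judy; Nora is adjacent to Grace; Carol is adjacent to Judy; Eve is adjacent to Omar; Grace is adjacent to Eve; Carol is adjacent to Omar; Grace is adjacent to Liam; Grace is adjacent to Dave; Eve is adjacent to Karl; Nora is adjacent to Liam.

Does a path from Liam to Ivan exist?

Explore from Liam.
Distance 1: reach Grace, Nora.
Distance 2: reach Dave, Eve.
Distance 3: reach Judy, Karl, Omar.
Distance 4: reach Carol.
The search is exhausted without reaching Ivan; it lies in a different component.

No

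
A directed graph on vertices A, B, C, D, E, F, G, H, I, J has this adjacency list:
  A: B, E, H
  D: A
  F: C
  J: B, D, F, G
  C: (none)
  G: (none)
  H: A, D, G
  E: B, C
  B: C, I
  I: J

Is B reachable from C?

No

C has no outgoing edges, so nothing is reachable from it.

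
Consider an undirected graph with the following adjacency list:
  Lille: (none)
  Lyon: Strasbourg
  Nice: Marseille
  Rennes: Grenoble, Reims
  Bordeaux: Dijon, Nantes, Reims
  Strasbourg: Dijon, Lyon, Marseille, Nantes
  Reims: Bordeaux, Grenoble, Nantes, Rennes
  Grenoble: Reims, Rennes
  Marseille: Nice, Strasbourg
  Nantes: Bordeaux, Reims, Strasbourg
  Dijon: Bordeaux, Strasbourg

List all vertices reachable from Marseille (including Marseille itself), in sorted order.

Bordeaux, Dijon, Grenoble, Lyon, Marseille, Nantes, Nice, Reims, Rennes, Strasbourg

Start at Marseille.
Its neighbours: Nice, Strasbourg.
Then their neighbours: Dijon, Lyon, Nantes.
Then next layer: Bordeaux, Reims.
Then next layer: Grenoble, Rennes.
Nothing further is reachable.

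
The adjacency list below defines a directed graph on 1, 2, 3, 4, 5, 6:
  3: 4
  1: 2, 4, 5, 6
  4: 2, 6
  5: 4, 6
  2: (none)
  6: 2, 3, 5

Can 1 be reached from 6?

No

Explore from 6.
Distance 1: reach 2, 3, 5.
Distance 2: reach 4.
The search from 6 is exhausted; no directed path reaches 1.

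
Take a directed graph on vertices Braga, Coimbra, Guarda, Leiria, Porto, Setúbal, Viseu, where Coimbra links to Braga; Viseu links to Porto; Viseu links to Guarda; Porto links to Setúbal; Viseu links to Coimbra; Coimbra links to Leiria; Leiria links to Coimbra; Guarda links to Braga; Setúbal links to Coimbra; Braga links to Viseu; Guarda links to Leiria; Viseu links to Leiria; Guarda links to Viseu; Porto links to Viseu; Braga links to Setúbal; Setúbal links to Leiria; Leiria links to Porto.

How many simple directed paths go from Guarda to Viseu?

Guarda→Braga→Setúbal→Coimbra→Leiria→Porto→Viseu
Guarda→Braga→Setúbal→Leiria→Porto→Viseu
Guarda→Braga→Viseu
Guarda→Leiria→Coimbra→Braga→Viseu
Guarda→Leiria→Porto→Setúbal→Coimbra→Braga→Viseu
Guarda→Leiria→Porto→Viseu
Guarda→Viseu

7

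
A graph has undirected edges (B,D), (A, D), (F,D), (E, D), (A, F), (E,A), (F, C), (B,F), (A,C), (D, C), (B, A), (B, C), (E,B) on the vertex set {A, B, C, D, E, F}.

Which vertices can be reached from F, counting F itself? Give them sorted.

Start at F.
Its neighbours: A, B, C, D.
Then their neighbours: E.
Every vertex is now reached.

A, B, C, D, E, F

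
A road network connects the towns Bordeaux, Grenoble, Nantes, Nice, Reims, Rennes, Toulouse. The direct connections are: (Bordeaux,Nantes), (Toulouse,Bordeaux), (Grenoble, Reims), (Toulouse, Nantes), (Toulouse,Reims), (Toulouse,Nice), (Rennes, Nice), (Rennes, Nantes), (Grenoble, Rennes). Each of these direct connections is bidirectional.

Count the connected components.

From Bordeaux: component {Bordeaux, Grenoble, Nantes, Nice, Reims, Rennes, Toulouse}.
That's 1 component.

1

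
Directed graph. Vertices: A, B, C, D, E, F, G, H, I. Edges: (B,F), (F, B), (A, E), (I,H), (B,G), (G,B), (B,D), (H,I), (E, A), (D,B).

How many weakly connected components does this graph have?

From A: component {A, E}.
From B: component {B, D, F, G}.
From C: component {C}.
From H: component {H, I}.
That's 4 components.

4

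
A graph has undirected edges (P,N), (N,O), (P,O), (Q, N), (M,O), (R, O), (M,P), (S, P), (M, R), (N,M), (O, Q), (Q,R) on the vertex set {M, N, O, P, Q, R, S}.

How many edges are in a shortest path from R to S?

Distance 0: R.
Distance 1: M, O, Q.
Distance 2: N, P.
Distance 3: S — contains S.

3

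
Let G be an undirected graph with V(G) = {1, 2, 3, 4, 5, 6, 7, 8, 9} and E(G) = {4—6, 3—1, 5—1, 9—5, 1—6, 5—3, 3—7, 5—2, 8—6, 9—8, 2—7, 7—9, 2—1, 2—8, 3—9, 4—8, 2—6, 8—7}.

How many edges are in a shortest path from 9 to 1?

Distance 0: 9.
Distance 1: 3, 5, 7, 8.
Distance 2: 1, 2, 4, 6 — contains 1.

2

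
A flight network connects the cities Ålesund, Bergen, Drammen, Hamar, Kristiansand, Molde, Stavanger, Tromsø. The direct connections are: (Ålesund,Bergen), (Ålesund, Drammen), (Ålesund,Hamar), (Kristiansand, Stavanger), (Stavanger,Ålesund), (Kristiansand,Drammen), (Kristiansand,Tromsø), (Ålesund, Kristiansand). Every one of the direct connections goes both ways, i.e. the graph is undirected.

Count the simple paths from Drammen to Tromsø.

3

Drammen–Ålesund–Kristiansand–Tromsø
Drammen–Ålesund–Stavanger–Kristiansand–Tromsø
Drammen–Kristiansand–Tromsø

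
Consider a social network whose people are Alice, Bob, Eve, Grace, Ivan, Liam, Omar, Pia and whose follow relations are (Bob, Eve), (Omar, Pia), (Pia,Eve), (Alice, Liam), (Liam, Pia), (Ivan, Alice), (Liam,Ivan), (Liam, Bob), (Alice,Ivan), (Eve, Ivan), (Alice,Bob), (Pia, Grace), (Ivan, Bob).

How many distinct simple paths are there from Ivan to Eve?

Ivan→Alice→Bob→Eve
Ivan→Alice→Liam→Bob→Eve
Ivan→Alice→Liam→Pia→Eve
Ivan→Bob→Eve

4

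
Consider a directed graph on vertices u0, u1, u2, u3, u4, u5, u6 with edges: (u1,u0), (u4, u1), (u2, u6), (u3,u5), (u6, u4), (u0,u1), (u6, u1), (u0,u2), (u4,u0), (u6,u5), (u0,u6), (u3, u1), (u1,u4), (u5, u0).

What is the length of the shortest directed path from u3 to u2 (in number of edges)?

Distance 0: u3.
Distance 1: u1, u5.
Distance 2: u0, u4.
Distance 3: u2, u6 — contains u2.

3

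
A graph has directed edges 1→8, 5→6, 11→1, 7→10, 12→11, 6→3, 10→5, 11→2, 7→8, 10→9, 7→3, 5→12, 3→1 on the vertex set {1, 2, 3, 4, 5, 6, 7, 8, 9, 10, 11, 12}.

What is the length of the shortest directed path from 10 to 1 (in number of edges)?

Distance 0: 10.
Distance 1: 5, 9.
Distance 2: 6, 12.
Distance 3: 3, 11.
Distance 4: 1, 2 — contains 1.

4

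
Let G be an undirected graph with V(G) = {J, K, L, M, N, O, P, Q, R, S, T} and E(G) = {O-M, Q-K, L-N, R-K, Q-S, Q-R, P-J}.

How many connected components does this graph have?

From J: component {J, P}.
From K: component {K, Q, R, S}.
From L: component {L, N}.
From M: component {M, O}.
From T: component {T}.
That's 5 components.

5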